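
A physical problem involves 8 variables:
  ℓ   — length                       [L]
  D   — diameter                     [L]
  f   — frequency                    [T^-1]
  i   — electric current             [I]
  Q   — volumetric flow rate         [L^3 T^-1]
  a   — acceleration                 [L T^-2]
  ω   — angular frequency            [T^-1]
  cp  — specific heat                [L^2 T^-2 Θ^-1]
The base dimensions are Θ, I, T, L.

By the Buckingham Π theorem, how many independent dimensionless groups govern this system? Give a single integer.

Write exponents as rows Θ,I,T,L / cols ℓ,D,f,i,Q,a,ω,cp:
  Θ: [ 0  0  0  0  0  0  0 -1]
  I: [ 0  0  0  1  0  0  0  0]
  T: [ 0  0 -1  0 -1 -2 -1 -2]
  L: [ 1  1  0  0  3  1  0  2]
RREF → pivots at {ℓ,f,i,cp} ⇒ r = 4
n=8, r=4 ⇒ 4 dimensionless groups

4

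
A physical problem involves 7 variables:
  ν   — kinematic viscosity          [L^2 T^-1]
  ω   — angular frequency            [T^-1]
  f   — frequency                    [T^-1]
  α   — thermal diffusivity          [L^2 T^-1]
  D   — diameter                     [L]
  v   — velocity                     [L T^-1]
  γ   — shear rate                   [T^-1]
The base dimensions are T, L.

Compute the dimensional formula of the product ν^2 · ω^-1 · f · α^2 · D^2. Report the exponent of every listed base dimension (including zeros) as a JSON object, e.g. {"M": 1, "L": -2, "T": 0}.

Dimensional matrix (T×L by ν×ω×f×α×D×v×γ):
  T: [-1 -1 -1 -1  0 -1 -1]
  L: [ 2  0  0  2  1  1  0]
  [T]: (2)·-1+(-1)·-1+(1)·-1+(2)·-1+(2)·0 = -4
  [L]: (2)·2+(-1)·0+(1)·0+(2)·2+(2)·1 = 10
⇒ T^-4 L^10

{"T": -4, "L": 10}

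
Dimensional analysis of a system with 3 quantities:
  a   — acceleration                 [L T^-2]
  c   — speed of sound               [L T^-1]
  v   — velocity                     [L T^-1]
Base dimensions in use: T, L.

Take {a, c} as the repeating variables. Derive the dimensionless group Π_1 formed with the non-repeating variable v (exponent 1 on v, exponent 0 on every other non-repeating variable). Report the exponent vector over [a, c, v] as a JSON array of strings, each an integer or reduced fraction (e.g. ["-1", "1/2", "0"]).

["0", "-1", "1"]

Exponent matrix [T,L] × [a,c,v]:
  T: [-2 -1 -1]
  L: [ 1  1  1]
Echelon form has 2 nonzero rows (pivots: a,c)
Pivot set = {a,c}, free = {v}
RREF:
  r0: [   1    0    0]
  r1: [   0    1    1]
Fix exponent of v at 1; solve each RREF row for its pivot's exponent:
  r0: exp(a) + (0)·1 = 0 ⇒ exp(a) = 0
  r1: exp(c) + (1)·1 = 0 ⇒ exp(c) = -1
Π_1 = c^-1 · v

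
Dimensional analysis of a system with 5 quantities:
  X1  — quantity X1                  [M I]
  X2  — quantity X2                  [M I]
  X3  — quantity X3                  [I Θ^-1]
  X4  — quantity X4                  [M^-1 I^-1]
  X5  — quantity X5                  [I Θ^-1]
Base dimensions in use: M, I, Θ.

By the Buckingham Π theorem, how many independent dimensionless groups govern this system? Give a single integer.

Dimensional matrix (M×I×Θ by X1×X2×X3×X4×X5):
  M: [ 1  1  0 -1  0]
  I: [ 1  1  1 -1  1]
  Θ: [ 0  0 -1  0 -1]
Echelon form has 2 nonzero rows (pivots: X1,X3)
5 vars − rank 2 = 3 Π groups

3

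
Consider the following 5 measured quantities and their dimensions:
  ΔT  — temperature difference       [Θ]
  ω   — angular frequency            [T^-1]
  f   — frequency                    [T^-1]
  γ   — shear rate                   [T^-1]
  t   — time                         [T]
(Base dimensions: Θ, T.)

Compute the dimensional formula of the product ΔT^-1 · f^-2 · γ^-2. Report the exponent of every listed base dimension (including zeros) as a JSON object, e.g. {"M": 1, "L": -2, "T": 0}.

Exponent matrix [Θ,T] × [ΔT,ω,f,γ,t]:
  Θ: [ 1  0  0  0  0]
  T: [ 0 -1 -1 -1  1]
  [Θ]: (-1)·1+(-2)·0+(-2)·0 = -1
  [T]: (-1)·0+(-2)·-1+(-2)·-1 = 4
⇒ Θ^-1 T^4

{"Θ": -1, "T": 4}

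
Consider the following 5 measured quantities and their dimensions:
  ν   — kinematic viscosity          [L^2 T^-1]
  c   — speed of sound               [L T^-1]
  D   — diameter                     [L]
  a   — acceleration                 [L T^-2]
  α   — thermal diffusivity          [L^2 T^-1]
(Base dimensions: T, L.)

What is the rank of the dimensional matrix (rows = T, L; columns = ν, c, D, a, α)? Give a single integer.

Write exponents as rows T,L / cols ν,c,D,a,α:
  T: [-1 -1  0 -2 -1]
  L: [ 2  1  1  1  2]
Echelon form has 2 nonzero rows (pivots: ν,c)

2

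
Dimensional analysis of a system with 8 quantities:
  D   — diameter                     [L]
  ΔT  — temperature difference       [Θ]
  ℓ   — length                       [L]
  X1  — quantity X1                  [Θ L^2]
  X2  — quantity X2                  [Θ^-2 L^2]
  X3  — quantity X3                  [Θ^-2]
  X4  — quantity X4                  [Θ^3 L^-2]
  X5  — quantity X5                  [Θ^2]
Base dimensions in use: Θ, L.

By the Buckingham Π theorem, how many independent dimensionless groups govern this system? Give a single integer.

6

Write exponents as rows Θ,L / cols D,ΔT,ℓ,X1,X2,X3,X4,X5:
  Θ: [ 0  1  0  1 -2 -2  3  2]
  L: [ 1  0  1  2  2  0 -2  0]
RREF → pivots at {D,ΔT} ⇒ r = 2
Π count = n − r = 8 − 2 = 6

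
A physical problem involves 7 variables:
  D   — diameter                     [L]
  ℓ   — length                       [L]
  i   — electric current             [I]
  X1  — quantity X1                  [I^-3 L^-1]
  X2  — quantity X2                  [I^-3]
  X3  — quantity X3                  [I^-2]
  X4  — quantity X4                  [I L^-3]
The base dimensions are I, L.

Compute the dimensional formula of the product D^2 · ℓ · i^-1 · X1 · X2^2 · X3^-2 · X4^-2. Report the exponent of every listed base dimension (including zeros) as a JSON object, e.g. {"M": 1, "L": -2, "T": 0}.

Write exponents as rows I,L / cols D,ℓ,i,X1,X2,X3,X4:
  I: [ 0  0  1 -3 -3 -2  1]
  L: [ 1  1  0 -1  0  0 -3]
  [I]: (2)·0+(1)·0+(-1)·1+(1)·-3+(2)·-3+(-2)·-2+(-2)·1 = -8
  [L]: (2)·1+(1)·1+(-1)·0+(1)·-1+(2)·0+(-2)·0+(-2)·-3 = 8
⇒ I^-8 L^8

{"I": -8, "L": 8}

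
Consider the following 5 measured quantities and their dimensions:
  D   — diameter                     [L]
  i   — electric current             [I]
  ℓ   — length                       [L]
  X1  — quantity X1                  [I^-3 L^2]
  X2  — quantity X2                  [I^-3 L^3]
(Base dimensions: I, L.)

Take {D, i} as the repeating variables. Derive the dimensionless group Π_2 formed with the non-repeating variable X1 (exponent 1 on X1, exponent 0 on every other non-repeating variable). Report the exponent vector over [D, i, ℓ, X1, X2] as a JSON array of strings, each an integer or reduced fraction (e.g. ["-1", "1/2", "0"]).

Dimensional matrix (I×L by D×i×ℓ×X1×X2):
  I: [ 0  1  0 -3 -3]
  L: [ 1  0  1  2  3]
RREF → pivots at {D,i} ⇒ r = 2
Repeat: D,i; free: ℓ,X1,X2
RREF:
  r0: [   1    0    1    2    3]
  r1: [   0    1    0   -3   -3]
Fix exponent of X1 at 1, ℓ at 0, X2 at 0; solve each RREF row for its pivot's exponent:
  r0: exp(D) + (2)·1 = 0 ⇒ exp(D) = -2
  r1: exp(i) + (-3)·1 = 0 ⇒ exp(i) = 3
Π_2 = D^-2 · i^3 · X1

["-2", "3", "0", "1", "0"]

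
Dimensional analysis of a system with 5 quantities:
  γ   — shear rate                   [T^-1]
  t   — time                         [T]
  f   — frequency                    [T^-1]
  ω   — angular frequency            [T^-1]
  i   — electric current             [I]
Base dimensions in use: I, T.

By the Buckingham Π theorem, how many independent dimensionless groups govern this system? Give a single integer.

Dimensional matrix (I×T by γ×t×f×ω×i):
  I: [ 0  0  0  0  1]
  T: [-1  1 -1 -1  0]
Echelon form has 2 nonzero rows (pivots: γ,i)
Π count = n − r = 5 − 2 = 3

3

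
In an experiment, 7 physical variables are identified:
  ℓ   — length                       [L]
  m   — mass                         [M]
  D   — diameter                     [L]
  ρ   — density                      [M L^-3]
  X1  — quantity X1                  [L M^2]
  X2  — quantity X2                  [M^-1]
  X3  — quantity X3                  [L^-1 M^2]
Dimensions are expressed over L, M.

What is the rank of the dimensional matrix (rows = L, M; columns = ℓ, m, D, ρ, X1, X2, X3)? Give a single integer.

Exponent matrix [L,M] × [ℓ,m,D,ρ,X1,X2,X3]:
  L: [ 1  0  1 -3  1  0 -1]
  M: [ 0  1  0  1  2 -1  2]
RREF → pivots at {ℓ,m} ⇒ r = 2

2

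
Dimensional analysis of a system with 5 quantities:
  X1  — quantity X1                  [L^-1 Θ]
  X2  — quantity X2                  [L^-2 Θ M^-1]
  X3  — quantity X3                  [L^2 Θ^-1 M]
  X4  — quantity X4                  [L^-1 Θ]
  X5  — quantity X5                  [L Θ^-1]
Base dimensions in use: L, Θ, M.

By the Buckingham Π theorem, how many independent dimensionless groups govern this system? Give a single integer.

3

Write exponents as rows L,Θ,M / cols X1,X2,X3,X4,X5:
  L: [-1 -2  2 -1  1]
  Θ: [ 1  1 -1  1 -1]
  M: [ 0 -1  1  0  0]
RREF → pivots at {X1,X2} ⇒ r = 2
n=5, r=2 ⇒ 3 dimensionless groups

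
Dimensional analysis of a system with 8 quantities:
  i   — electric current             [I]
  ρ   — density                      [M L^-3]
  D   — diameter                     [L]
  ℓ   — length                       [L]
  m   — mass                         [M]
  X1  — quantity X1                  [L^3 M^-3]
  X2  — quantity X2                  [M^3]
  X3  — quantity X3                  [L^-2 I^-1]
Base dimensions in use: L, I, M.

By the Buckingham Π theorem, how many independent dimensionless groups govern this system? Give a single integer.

Dimensional matrix (L×I×M by i×ρ×D×ℓ×m×X1×X2×X3):
  L: [ 0 -3  1  1  0  3  0 -2]
  I: [ 1  0  0  0  0  0  0 -1]
  M: [ 0  1  0  0  1 -3  3  0]
RREF → pivots at {i,ρ,D} ⇒ r = 3
8 vars − rank 3 = 5 Π groups

5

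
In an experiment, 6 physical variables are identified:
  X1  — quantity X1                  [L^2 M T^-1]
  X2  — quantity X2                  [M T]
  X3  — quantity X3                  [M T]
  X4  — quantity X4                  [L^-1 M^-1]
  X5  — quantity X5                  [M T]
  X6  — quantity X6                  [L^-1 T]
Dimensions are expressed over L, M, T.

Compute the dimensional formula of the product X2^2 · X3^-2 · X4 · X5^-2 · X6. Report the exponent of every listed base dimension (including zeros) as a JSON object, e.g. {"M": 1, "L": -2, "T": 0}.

{"L": -2, "M": -3, "T": -1}

Exponent matrix [L,M,T] × [X1,X2,X3,X4,X5,X6]:
  L: [ 2  0  0 -1  0 -1]
  M: [ 1  1  1 -1  1  0]
  T: [-1  1  1  0  1  1]
  [L]: (2)·0+(-2)·0+(1)·-1+(-2)·0+(1)·-1 = -2
  [M]: (2)·1+(-2)·1+(1)·-1+(-2)·1+(1)·0 = -3
  [T]: (2)·1+(-2)·1+(1)·0+(-2)·1+(1)·1 = -1
⇒ L^-2 M^-3 T^-1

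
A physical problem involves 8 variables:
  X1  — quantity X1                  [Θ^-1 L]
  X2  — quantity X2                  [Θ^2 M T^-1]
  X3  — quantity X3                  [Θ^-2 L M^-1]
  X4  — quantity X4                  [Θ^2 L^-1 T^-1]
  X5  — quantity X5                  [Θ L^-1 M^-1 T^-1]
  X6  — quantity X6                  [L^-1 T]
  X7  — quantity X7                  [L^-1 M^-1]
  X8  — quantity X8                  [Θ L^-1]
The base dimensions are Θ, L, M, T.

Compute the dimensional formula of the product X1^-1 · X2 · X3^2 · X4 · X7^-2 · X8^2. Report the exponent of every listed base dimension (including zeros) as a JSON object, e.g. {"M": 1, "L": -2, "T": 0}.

Dimensional matrix (Θ×L×M×T by X1×X2×X3×X4×X5×X6×X7×X8):
  Θ: [-1  2 -2  2  1  0  0  1]
  L: [ 1  0  1 -1 -1 -1 -1 -1]
  M: [ 0  1 -1  0 -1  0 -1  0]
  T: [ 0 -1  0 -1 -1  1  0  0]
  [Θ]: (-1)·-1+(1)·2+(2)·-2+(1)·2+(-2)·0+(2)·1 = 3
  [L]: (-1)·1+(1)·0+(2)·1+(1)·-1+(-2)·-1+(2)·-1 = 0
  [M]: (-1)·0+(1)·1+(2)·-1+(1)·0+(-2)·-1+(2)·0 = 1
  [T]: (-1)·0+(1)·-1+(2)·0+(1)·-1+(-2)·0+(2)·0 = -2
⇒ Θ^3 M T^-2

{"Θ": 3, "L": 0, "M": 1, "T": -2}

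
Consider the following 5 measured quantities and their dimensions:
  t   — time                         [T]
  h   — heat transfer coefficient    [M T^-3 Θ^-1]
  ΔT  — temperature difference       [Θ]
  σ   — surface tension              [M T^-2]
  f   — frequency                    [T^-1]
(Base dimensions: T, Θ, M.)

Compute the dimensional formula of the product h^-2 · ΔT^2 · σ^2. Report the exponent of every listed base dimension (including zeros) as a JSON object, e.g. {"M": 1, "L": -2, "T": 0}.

Dimensional matrix (T×Θ×M by t×h×ΔT×σ×f):
  T: [ 1 -3  0 -2 -1]
  Θ: [ 0 -1  1  0  0]
  M: [ 0  1  0  1  0]
  [T]: (-2)·-3+(2)·0+(2)·-2 = 2
  [Θ]: (-2)·-1+(2)·1+(2)·0 = 4
  [M]: (-2)·1+(2)·0+(2)·1 = 0
⇒ T^2 Θ^4

{"T": 2, "Θ": 4, "M": 0}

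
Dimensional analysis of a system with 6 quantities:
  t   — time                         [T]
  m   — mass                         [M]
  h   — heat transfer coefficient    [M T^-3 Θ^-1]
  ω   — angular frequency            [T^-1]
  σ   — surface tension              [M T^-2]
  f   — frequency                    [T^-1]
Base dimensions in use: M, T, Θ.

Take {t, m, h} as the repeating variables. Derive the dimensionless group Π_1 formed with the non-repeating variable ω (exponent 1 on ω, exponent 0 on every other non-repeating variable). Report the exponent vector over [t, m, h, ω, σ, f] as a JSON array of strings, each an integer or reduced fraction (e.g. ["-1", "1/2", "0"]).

["1", "0", "0", "1", "0", "0"]

Write exponents as rows M,T,Θ / cols t,m,h,ω,σ,f:
  M: [ 0  1  1  0  1  0]
  T: [ 1  0 -3 -1 -2 -1]
  Θ: [ 0  0 -1  0  0  0]
Row reduction gives pivot columns t,m,h; rank = 3
Pivot set = {t,m,h}, free = {ω,σ,f}
RREF:
  r0: [   1    0    0   -1   -2   -1]
  r1: [   0    1    0    0    1    0]
  r2: [   0    0    1    0    0    0]
Fix exponent of ω at 1, σ at 0, f at 0; solve each RREF row for its pivot's exponent:
  r0: exp(t) + (-1)·1 = 0 ⇒ exp(t) = 1
  r1: exp(m) + (0)·1 = 0 ⇒ exp(m) = 0
  r2: exp(h) + (0)·1 = 0 ⇒ exp(h) = 0
Π_1 = t · ω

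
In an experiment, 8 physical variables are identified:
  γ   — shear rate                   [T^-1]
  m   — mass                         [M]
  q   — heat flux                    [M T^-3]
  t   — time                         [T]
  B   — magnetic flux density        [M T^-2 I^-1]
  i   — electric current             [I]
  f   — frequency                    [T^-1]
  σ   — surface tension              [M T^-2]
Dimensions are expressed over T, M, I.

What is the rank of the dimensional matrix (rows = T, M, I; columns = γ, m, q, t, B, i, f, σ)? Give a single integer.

3

Exponent matrix [T,M,I] × [γ,m,q,t,B,i,f,σ]:
  T: [-1  0 -3  1 -2  0 -1 -2]
  M: [ 0  1  1  0  1  0  0  1]
  I: [ 0  0  0  0 -1  1  0  0]
RREF → pivots at {γ,m,B} ⇒ r = 3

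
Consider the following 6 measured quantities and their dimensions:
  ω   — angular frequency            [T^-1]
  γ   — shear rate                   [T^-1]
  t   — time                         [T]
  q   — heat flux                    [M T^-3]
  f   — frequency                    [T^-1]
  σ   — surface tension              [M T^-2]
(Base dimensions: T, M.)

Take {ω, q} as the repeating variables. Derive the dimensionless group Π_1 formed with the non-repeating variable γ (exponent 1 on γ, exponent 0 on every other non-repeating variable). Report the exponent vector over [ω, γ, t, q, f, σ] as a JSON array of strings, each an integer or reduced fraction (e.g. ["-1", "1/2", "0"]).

["-1", "1", "0", "0", "0", "0"]

Exponent matrix [T,M] × [ω,γ,t,q,f,σ]:
  T: [-1 -1  1 -3 -1 -2]
  M: [ 0  0  0  1  0  1]
Echelon form has 2 nonzero rows (pivots: ω,q)
Pivot set = {ω,q}, free = {γ,t,f,σ}
RREF:
  r0: [   1    1   -1    0    1   -1]
  r1: [   0    0    0    1    0    1]
Fix exponent of γ at 1, t at 0, f at 0, σ at 0; solve each RREF row for its pivot's exponent:
  r0: exp(ω) + (1)·1 = 0 ⇒ exp(ω) = -1
  r1: exp(q) + (0)·1 = 0 ⇒ exp(q) = 0
Π_1 = ω^-1 · γ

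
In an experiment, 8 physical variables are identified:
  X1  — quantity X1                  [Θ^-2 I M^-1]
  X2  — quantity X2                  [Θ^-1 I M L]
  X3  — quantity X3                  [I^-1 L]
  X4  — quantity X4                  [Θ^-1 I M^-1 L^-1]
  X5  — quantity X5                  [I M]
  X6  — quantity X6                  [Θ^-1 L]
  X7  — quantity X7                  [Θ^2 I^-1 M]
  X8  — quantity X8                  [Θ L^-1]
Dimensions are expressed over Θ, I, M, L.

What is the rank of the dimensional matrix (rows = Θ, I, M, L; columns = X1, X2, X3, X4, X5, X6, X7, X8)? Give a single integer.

Exponent matrix [Θ,I,M,L] × [X1,X2,X3,X4,X5,X6,X7,X8]:
  Θ: [-2 -1  0 -1  0 -1  2  1]
  I: [ 1  1 -1  1  1  0 -1  0]
  M: [-1  1  0 -1  1  0  1  0]
  L: [ 0  1  1 -1  0  1  0 -1]
RREF → pivots at {X1,X2,X3} ⇒ r = 3

3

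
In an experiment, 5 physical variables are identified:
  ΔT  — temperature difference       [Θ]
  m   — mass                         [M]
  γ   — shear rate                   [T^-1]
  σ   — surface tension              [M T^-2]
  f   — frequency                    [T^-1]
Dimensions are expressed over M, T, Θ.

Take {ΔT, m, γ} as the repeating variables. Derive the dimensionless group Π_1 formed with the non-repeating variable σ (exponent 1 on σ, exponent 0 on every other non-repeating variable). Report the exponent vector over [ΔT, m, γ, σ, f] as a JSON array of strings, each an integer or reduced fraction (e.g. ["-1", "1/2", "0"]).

["0", "-1", "-2", "1", "0"]

Exponent matrix [M,T,Θ] × [ΔT,m,γ,σ,f]:
  M: [ 0  1  0  1  0]
  T: [ 0  0 -1 -2 -1]
  Θ: [ 1  0  0  0  0]
Echelon form has 3 nonzero rows (pivots: ΔT,m,γ)
Repeat: ΔT,m,γ; free: σ,f
RREF:
  r0: [   1    0    0    0    0]
  r1: [   0    1    0    1    0]
  r2: [   0    0    1    2    1]
Fix exponent of σ at 1, f at 0; solve each RREF row for its pivot's exponent:
  r0: exp(ΔT) + (0)·1 = 0 ⇒ exp(ΔT) = 0
  r1: exp(m) + (1)·1 = 0 ⇒ exp(m) = -1
  r2: exp(γ) + (2)·1 = 0 ⇒ exp(γ) = -2
Π_1 = m^-1 · γ^-2 · σ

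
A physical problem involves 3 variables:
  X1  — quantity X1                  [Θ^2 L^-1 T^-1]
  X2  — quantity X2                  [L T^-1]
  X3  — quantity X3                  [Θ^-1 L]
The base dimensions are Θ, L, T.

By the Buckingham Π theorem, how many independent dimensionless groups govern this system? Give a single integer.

1

Exponent matrix [Θ,L,T] × [X1,X2,X3]:
  Θ: [ 2  0 -1]
  L: [-1  1  1]
  T: [-1 -1  0]
Echelon form has 2 nonzero rows (pivots: X1,X2)
n=3, r=2 ⇒ 1 dimensionless group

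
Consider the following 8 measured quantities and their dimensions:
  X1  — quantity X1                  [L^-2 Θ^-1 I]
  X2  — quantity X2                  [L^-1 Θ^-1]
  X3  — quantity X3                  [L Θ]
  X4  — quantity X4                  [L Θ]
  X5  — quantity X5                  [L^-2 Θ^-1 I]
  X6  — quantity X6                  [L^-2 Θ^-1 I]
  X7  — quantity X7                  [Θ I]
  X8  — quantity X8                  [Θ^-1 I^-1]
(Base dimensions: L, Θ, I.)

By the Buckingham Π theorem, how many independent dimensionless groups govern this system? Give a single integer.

Write exponents as rows L,Θ,I / cols X1,X2,X3,X4,X5,X6,X7,X8:
  L: [-2 -1  1  1 -2 -2  0  0]
  Θ: [-1 -1  1  1 -1 -1  1 -1]
  I: [ 1  0  0  0  1  1  1 -1]
RREF → pivots at {X1,X2} ⇒ r = 2
8 vars − rank 2 = 6 Π groups

6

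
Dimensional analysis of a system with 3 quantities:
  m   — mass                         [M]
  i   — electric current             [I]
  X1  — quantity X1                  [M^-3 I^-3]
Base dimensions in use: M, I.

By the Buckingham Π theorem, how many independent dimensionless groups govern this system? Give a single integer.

1

Exponent matrix [M,I] × [m,i,X1]:
  M: [ 1  0 -3]
  I: [ 0  1 -3]
Row reduction gives pivot columns m,i; rank = 2
n=3, r=2 ⇒ 1 dimensionless group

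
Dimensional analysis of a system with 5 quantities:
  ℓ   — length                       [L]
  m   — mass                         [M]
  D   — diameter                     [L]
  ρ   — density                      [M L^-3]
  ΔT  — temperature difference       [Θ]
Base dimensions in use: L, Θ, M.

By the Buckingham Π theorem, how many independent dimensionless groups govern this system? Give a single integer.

2

Exponent matrix [L,Θ,M] × [ℓ,m,D,ρ,ΔT]:
  L: [ 1  0  1 -3  0]
  Θ: [ 0  0  0  0  1]
  M: [ 0  1  0  1  0]
Row reduction gives pivot columns ℓ,m,ΔT; rank = 3
n=5, r=3 ⇒ 2 dimensionless groups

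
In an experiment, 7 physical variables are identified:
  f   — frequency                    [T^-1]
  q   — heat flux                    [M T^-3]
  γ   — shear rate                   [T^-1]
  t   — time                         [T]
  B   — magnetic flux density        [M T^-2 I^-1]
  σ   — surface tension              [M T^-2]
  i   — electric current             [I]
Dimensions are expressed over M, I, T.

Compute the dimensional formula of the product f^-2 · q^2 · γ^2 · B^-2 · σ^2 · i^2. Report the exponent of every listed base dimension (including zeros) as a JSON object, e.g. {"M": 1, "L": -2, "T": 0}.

Dimensional matrix (M×I×T by f×q×γ×t×B×σ×i):
  M: [ 0  1  0  0  1  1  0]
  I: [ 0  0  0  0 -1  0  1]
  T: [-1 -3 -1  1 -2 -2  0]
  [M]: (-2)·0+(2)·1+(2)·0+(-2)·1+(2)·1+(2)·0 = 2
  [I]: (-2)·0+(2)·0+(2)·0+(-2)·-1+(2)·0+(2)·1 = 4
  [T]: (-2)·-1+(2)·-3+(2)·-1+(-2)·-2+(2)·-2+(2)·0 = -6
⇒ M^2 I^4 T^-6

{"M": 2, "I": 4, "T": -6}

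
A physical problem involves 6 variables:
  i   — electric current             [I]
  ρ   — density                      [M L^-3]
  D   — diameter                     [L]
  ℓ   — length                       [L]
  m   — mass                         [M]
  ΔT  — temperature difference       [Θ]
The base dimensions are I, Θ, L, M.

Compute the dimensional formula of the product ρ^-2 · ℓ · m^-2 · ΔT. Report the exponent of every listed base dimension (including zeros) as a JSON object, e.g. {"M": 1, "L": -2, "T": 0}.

Exponent matrix [I,Θ,L,M] × [i,ρ,D,ℓ,m,ΔT]:
  I: [ 1  0  0  0  0  0]
  Θ: [ 0  0  0  0  0  1]
  L: [ 0 -3  1  1  0  0]
  M: [ 0  1  0  0  1  0]
  [I]: (-2)·0+(1)·0+(-2)·0+(1)·0 = 0
  [Θ]: (-2)·0+(1)·0+(-2)·0+(1)·1 = 1
  [L]: (-2)·-3+(1)·1+(-2)·0+(1)·0 = 7
  [M]: (-2)·1+(1)·0+(-2)·1+(1)·0 = -4
⇒ Θ L^7 M^-4

{"I": 0, "Θ": 1, "L": 7, "M": -4}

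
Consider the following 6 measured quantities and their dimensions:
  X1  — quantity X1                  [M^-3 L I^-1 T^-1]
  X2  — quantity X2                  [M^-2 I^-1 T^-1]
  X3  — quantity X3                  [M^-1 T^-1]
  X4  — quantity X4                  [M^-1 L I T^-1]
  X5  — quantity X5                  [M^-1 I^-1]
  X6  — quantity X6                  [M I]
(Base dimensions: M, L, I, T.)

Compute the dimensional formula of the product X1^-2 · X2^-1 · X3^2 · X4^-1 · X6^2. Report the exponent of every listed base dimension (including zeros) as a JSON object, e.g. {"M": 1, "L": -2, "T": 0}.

Dimensional matrix (M×L×I×T by X1×X2×X3×X4×X5×X6):
  M: [-3 -2 -1 -1 -1  1]
  L: [ 1  0  0  1  0  0]
  I: [-1 -1  0  1 -1  1]
  T: [-1 -1 -1 -1  0  0]
  [M]: (-2)·-3+(-1)·-2+(2)·-1+(-1)·-1+(2)·1 = 9
  [L]: (-2)·1+(-1)·0+(2)·0+(-1)·1+(2)·0 = -3
  [I]: (-2)·-1+(-1)·-1+(2)·0+(-1)·1+(2)·1 = 4
  [T]: (-2)·-1+(-1)·-1+(2)·-1+(-1)·-1+(2)·0 = 2
⇒ M^9 L^-3 I^4 T^2

{"M": 9, "L": -3, "I": 4, "T": 2}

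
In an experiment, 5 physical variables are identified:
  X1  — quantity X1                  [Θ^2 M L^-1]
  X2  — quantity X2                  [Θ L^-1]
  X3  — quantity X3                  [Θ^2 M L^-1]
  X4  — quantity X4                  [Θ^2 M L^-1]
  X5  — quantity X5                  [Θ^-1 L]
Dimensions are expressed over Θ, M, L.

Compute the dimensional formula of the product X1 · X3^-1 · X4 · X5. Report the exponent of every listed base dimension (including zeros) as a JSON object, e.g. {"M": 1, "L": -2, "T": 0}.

{"Θ": 1, "M": 1, "L": 0}

Write exponents as rows Θ,M,L / cols X1,X2,X3,X4,X5:
  Θ: [ 2  1  2  2 -1]
  M: [ 1  0  1  1  0]
  L: [-1 -1 -1 -1  1]
  [Θ]: (1)·2+(-1)·2+(1)·2+(1)·-1 = 1
  [M]: (1)·1+(-1)·1+(1)·1+(1)·0 = 1
  [L]: (1)·-1+(-1)·-1+(1)·-1+(1)·1 = 0
⇒ Θ M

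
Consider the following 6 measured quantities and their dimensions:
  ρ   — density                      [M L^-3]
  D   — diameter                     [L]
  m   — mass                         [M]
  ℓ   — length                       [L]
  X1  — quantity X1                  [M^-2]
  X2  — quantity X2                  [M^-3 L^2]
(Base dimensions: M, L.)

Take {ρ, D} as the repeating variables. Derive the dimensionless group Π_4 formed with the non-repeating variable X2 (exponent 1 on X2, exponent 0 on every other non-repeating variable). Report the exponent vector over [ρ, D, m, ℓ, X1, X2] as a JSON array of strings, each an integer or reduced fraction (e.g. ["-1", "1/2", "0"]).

["3", "7", "0", "0", "0", "1"]

Write exponents as rows M,L / cols ρ,D,m,ℓ,X1,X2:
  M: [ 1  0  1  0 -2 -3]
  L: [-3  1  0  1  0  2]
RREF → pivots at {ρ,D} ⇒ r = 2
Pivot set = {ρ,D}, free = {m,ℓ,X1,X2}
RREF:
  r0: [   1    0    1    0   -2   -3]
  r1: [   0    1    3    1   -6   -7]
Fix exponent of X2 at 1, m at 0, ℓ at 0, X1 at 0; solve each RREF row for its pivot's exponent:
  r0: exp(ρ) + (-3)·1 = 0 ⇒ exp(ρ) = 3
  r1: exp(D) + (-7)·1 = 0 ⇒ exp(D) = 7
Π_4 = ρ^3 · D^7 · X2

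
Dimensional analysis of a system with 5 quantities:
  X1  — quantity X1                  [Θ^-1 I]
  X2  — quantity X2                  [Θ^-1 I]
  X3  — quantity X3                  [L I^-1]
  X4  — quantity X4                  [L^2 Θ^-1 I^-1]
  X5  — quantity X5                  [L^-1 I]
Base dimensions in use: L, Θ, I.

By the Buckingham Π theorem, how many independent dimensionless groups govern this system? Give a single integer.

3

Exponent matrix [L,Θ,I] × [X1,X2,X3,X4,X5]:
  L: [ 0  0  1  2 -1]
  Θ: [-1 -1  0 -1  0]
  I: [ 1  1 -1 -1  1]
RREF → pivots at {X1,X3} ⇒ r = 2
5 vars − rank 2 = 3 Π groups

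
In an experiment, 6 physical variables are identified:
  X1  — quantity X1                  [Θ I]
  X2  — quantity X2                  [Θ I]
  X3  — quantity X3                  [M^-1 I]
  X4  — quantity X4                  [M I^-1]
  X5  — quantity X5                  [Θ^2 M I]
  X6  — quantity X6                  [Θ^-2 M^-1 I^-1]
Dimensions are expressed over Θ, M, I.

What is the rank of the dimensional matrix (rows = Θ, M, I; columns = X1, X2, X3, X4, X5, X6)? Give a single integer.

2

Write exponents as rows Θ,M,I / cols X1,X2,X3,X4,X5,X6:
  Θ: [ 1  1  0  0  2 -2]
  M: [ 0  0 -1  1  1 -1]
  I: [ 1  1  1 -1  1 -1]
RREF → pivots at {X1,X3} ⇒ r = 2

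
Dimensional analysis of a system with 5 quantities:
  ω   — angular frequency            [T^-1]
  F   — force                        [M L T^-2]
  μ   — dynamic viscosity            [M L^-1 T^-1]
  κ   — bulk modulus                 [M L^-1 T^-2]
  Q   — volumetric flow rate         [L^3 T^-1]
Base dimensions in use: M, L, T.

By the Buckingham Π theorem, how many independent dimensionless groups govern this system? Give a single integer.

Exponent matrix [M,L,T] × [ω,F,μ,κ,Q]:
  M: [ 0  1  1  1  0]
  L: [ 0  1 -1 -1  3]
  T: [-1 -2 -1 -2 -1]
Echelon form has 3 nonzero rows (pivots: ω,F,μ)
Π count = n − r = 5 − 3 = 2

2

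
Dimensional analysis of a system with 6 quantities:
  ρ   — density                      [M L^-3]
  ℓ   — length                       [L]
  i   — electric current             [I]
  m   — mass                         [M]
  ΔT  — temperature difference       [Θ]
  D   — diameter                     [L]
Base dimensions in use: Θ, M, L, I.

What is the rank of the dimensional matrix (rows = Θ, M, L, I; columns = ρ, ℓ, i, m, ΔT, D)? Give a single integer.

Dimensional matrix (Θ×M×L×I by ρ×ℓ×i×m×ΔT×D):
  Θ: [ 0  0  0  0  1  0]
  M: [ 1  0  0  1  0  0]
  L: [-3  1  0  0  0  1]
  I: [ 0  0  1  0  0  0]
Row reduction gives pivot columns ρ,ℓ,i,ΔT; rank = 4

4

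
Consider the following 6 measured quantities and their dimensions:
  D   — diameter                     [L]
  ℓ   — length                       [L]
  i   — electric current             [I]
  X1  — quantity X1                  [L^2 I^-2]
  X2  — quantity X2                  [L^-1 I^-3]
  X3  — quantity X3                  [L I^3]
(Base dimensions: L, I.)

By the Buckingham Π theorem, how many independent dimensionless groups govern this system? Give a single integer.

Exponent matrix [L,I] × [D,ℓ,i,X1,X2,X3]:
  L: [ 1  1  0  2 -1  1]
  I: [ 0  0  1 -2 -3  3]
Echelon form has 2 nonzero rows (pivots: D,i)
n=6, r=2 ⇒ 4 dimensionless groups

4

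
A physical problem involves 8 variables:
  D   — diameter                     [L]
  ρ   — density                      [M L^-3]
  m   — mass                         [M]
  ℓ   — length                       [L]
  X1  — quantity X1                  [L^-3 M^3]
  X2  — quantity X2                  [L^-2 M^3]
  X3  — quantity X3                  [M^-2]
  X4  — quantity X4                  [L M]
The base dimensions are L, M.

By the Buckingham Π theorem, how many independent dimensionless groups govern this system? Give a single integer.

6

Exponent matrix [L,M] × [D,ρ,m,ℓ,X1,X2,X3,X4]:
  L: [ 1 -3  0  1 -3 -2  0  1]
  M: [ 0  1  1  0  3  3 -2  1]
RREF → pivots at {D,ρ} ⇒ r = 2
n=8, r=2 ⇒ 6 dimensionless groups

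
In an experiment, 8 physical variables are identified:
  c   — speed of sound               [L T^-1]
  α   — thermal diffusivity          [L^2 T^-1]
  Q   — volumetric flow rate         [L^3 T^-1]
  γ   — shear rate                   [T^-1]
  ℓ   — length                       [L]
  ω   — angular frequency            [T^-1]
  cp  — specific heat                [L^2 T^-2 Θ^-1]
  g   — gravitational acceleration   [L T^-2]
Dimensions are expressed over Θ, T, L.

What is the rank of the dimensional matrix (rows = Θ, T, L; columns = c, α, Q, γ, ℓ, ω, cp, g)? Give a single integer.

3

Dimensional matrix (Θ×T×L by c×α×Q×γ×ℓ×ω×cp×g):
  Θ: [ 0  0  0  0  0  0 -1  0]
  T: [-1 -1 -1 -1  0 -1 -2 -2]
  L: [ 1  2  3  0  1  0  2  1]
Row reduction gives pivot columns c,α,cp; rank = 3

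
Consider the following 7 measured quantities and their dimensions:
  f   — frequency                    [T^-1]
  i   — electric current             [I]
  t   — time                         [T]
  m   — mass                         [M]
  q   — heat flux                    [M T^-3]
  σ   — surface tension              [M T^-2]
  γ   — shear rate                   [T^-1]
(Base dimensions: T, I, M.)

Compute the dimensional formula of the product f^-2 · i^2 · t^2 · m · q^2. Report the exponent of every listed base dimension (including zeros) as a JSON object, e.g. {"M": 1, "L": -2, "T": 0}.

{"T": -2, "I": 2, "M": 3}

Write exponents as rows T,I,M / cols f,i,t,m,q,σ,γ:
  T: [-1  0  1  0 -3 -2 -1]
  I: [ 0  1  0  0  0  0  0]
  M: [ 0  0  0  1  1  1  0]
  [T]: (-2)·-1+(2)·0+(2)·1+(1)·0+(2)·-3 = -2
  [I]: (-2)·0+(2)·1+(2)·0+(1)·0+(2)·0 = 2
  [M]: (-2)·0+(2)·0+(2)·0+(1)·1+(2)·1 = 3
⇒ T^-2 I^2 M^3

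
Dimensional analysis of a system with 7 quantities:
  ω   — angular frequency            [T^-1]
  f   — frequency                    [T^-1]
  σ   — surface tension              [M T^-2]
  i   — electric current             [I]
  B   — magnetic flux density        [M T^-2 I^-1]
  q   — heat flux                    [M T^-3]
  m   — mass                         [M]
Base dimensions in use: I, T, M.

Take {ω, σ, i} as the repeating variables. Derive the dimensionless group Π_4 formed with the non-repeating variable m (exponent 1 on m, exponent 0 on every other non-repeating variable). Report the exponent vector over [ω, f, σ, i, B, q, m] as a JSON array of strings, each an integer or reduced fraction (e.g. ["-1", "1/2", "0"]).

["2", "0", "-1", "0", "0", "0", "1"]

Write exponents as rows I,T,M / cols ω,f,σ,i,B,q,m:
  I: [ 0  0  0  1 -1  0  0]
  T: [-1 -1 -2  0 -2 -3  0]
  M: [ 0  0  1  0  1  1  1]
RREF → pivots at {ω,σ,i} ⇒ r = 3
Repeat: ω,σ,i; free: f,B,q,m
RREF:
  r0: [   1    1    0    0    0    1   -2]
  r1: [   0    0    1    0    1    1    1]
  r2: [   0    0    0    1   -1    0    0]
Fix exponent of m at 1, f at 0, B at 0, q at 0; solve each RREF row for its pivot's exponent:
  r0: exp(ω) + (-2)·1 = 0 ⇒ exp(ω) = 2
  r1: exp(σ) + (1)·1 = 0 ⇒ exp(σ) = -1
  r2: exp(i) + (0)·1 = 0 ⇒ exp(i) = 0
Π_4 = ω^2 · σ^-1 · m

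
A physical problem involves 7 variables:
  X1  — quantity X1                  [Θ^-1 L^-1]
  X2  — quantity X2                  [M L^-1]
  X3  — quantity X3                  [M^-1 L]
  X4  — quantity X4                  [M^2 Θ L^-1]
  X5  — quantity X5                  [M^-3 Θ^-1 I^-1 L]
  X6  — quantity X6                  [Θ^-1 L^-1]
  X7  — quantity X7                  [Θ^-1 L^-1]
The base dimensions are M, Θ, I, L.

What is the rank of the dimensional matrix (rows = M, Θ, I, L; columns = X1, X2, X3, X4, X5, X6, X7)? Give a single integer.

Write exponents as rows M,Θ,I,L / cols X1,X2,X3,X4,X5,X6,X7:
  M: [ 0  1 -1  2 -3  0  0]
  Θ: [-1  0  0  1 -1 -1 -1]
  I: [ 0  0  0  0 -1  0  0]
  L: [-1 -1  1 -1  1 -1 -1]
Row reduction gives pivot columns X1,X2,X5; rank = 3

3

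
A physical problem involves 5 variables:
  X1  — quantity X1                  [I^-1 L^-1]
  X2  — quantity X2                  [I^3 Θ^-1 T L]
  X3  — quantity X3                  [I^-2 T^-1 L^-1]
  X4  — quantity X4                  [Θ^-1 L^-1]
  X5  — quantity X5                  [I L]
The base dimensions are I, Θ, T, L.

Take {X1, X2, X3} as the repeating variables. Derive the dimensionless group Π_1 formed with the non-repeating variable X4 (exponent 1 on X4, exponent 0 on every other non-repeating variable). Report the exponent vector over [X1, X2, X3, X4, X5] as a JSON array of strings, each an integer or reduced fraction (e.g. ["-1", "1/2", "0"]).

["-1", "-1", "-1", "1", "0"]

Exponent matrix [I,Θ,T,L] × [X1,X2,X3,X4,X5]:
  I: [-1  3 -2  0  1]
  Θ: [ 0 -1  0 -1  0]
  T: [ 0  1 -1  0  0]
  L: [-1  1 -1 -1  1]
Echelon form has 3 nonzero rows (pivots: X1,X2,X3)
Pivot set = {X1,X2,X3}, free = {X4,X5}
RREF:
  r0: [   1    0    0    1   -1]
  r1: [   0    1    0    1    0]
  r2: [   0    0    1    1    0]
  r3: [   0    0    0    0    0]
Fix exponent of X4 at 1, X5 at 0; solve each RREF row for its pivot's exponent:
  r0: exp(X1) + (1)·1 = 0 ⇒ exp(X1) = -1
  r1: exp(X2) + (1)·1 = 0 ⇒ exp(X2) = -1
  r2: exp(X3) + (1)·1 = 0 ⇒ exp(X3) = -1
Π_1 = X1^-1 · X2^-1 · X3^-1 · X4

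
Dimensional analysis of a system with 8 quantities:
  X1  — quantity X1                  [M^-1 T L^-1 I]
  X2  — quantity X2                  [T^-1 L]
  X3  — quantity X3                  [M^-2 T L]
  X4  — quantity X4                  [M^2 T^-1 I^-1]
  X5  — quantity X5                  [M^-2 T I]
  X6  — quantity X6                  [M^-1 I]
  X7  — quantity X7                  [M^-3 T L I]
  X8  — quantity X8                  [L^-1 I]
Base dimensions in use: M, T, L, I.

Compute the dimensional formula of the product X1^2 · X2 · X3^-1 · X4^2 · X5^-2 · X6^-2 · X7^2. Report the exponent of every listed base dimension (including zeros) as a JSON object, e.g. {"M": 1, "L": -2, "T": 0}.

Exponent matrix [M,T,L,I] × [X1,X2,X3,X4,X5,X6,X7,X8]:
  M: [-1  0 -2  2 -2 -1 -3  0]
  T: [ 1 -1  1 -1  1  0  1  0]
  L: [-1  1  1  0  0  0  1 -1]
  I: [ 1  0  0 -1  1  1  1  1]
  [M]: (2)·-1+(1)·0+(-1)·-2+(2)·2+(-2)·-2+(-2)·-1+(2)·-3 = 4
  [T]: (2)·1+(1)·-1+(-1)·1+(2)·-1+(-2)·1+(-2)·0+(2)·1 = -2
  [L]: (2)·-1+(1)·1+(-1)·1+(2)·0+(-2)·0+(-2)·0+(2)·1 = 0
  [I]: (2)·1+(1)·0+(-1)·0+(2)·-1+(-2)·1+(-2)·1+(2)·1 = -2
⇒ M^4 T^-2 I^-2

{"M": 4, "T": -2, "L": 0, "I": -2}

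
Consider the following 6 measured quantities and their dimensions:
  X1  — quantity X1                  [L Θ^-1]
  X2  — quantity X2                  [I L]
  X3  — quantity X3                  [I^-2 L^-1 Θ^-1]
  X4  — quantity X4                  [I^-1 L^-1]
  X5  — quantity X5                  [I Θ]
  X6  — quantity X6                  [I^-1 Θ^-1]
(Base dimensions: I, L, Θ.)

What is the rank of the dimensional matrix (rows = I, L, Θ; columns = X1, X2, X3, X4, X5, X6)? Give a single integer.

Dimensional matrix (I×L×Θ by X1×X2×X3×X4×X5×X6):
  I: [ 0  1 -2 -1  1 -1]
  L: [ 1  1 -1 -1  0  0]
  Θ: [-1  0 -1  0  1 -1]
Row reduction gives pivot columns X1,X2; rank = 2

2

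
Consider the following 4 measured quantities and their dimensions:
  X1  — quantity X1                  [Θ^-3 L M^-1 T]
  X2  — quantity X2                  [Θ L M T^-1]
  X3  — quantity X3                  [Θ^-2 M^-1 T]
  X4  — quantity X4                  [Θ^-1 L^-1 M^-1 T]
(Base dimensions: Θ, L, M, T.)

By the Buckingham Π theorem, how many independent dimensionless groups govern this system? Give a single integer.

2

Dimensional matrix (Θ×L×M×T by X1×X2×X3×X4):
  Θ: [-3  1 -2 -1]
  L: [ 1  1  0 -1]
  M: [-1  1 -1 -1]
  T: [ 1 -1  1  1]
Row reduction gives pivot columns X1,X2; rank = 2
4 vars − rank 2 = 2 Π groups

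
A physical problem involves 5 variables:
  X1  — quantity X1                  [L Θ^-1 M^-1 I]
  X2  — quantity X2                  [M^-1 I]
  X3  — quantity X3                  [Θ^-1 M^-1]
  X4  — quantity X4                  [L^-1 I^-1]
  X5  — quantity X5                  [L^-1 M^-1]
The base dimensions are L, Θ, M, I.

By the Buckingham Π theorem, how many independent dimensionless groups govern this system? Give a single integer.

Dimensional matrix (L×Θ×M×I by X1×X2×X3×X4×X5):
  L: [ 1  0  0 -1 -1]
  Θ: [-1  0 -1  0  0]
  M: [-1 -1 -1  0 -1]
  I: [ 1  1  0 -1  0]
RREF → pivots at {X1,X2,X3} ⇒ r = 3
5 vars − rank 3 = 2 Π groups

2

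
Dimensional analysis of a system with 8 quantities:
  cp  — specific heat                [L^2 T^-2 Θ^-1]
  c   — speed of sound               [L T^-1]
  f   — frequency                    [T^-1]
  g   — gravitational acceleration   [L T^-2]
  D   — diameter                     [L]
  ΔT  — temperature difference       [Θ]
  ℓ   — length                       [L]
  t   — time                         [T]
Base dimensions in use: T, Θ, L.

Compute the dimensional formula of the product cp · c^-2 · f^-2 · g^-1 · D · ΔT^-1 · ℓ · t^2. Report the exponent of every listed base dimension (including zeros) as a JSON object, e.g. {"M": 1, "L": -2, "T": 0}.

{"T": 6, "Θ": -2, "L": 1}

Write exponents as rows T,Θ,L / cols cp,c,f,g,D,ΔT,ℓ,t:
  T: [-2 -1 -1 -2  0  0  0  1]
  Θ: [-1  0  0  0  0  1  0  0]
  L: [ 2  1  0  1  1  0  1  0]
  [T]: (1)·-2+(-2)·-1+(-2)·-1+(-1)·-2+(1)·0+(-1)·0+(1)·0+(2)·1 = 6
  [Θ]: (1)·-1+(-2)·0+(-2)·0+(-1)·0+(1)·0+(-1)·1+(1)·0+(2)·0 = -2
  [L]: (1)·2+(-2)·1+(-2)·0+(-1)·1+(1)·1+(-1)·0+(1)·1+(2)·0 = 1
⇒ T^6 Θ^-2 L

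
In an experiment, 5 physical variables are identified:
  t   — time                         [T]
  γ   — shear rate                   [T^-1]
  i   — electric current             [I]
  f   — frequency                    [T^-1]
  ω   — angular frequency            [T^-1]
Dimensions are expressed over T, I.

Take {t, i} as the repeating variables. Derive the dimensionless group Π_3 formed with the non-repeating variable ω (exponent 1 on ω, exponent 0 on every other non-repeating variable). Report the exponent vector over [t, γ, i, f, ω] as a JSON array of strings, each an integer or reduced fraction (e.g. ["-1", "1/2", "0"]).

["1", "0", "0", "0", "1"]

Dimensional matrix (T×I by t×γ×i×f×ω):
  T: [ 1 -1  0 -1 -1]
  I: [ 0  0  1  0  0]
Row reduction gives pivot columns t,i; rank = 2
Pivot set = {t,i}, free = {γ,f,ω}
RREF:
  r0: [   1   -1    0   -1   -1]
  r1: [   0    0    1    0    0]
Fix exponent of ω at 1, γ at 0, f at 0; solve each RREF row for its pivot's exponent:
  r0: exp(t) + (-1)·1 = 0 ⇒ exp(t) = 1
  r1: exp(i) + (0)·1 = 0 ⇒ exp(i) = 0
Π_3 = t · ω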